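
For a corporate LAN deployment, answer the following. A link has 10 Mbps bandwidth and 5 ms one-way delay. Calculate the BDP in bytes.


Given: bandwidth = 10 Mbps, delay = 5 ms
BDP in bits = 10 * 10^6 * 5 / 1000
BDP in bits = 50000
BDP in bytes = 50000 / 8 = 6250

6250


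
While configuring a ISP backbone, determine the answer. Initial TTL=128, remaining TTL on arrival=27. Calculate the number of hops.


Given: initial TTL = 128, received TTL = 27
Hops = initial TTL - received TTL
Hops = 128 - 27 = 101

101


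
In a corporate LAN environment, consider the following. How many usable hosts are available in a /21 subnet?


Given: subnet mask /21
Host bits = 32 - 21 = 11
Total addresses = 2^11 = 2048
Usable hosts = 2048 - 2 (network + broadcast) = 2046

2046


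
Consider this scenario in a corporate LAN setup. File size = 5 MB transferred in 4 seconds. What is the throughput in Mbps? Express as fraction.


Given: file = 5 MB, time = 4 s
File in Mb = 5 * 8 = 40 Mb
Throughput = 40 / 4 Mbps
Throughput = 10 Mbps

10


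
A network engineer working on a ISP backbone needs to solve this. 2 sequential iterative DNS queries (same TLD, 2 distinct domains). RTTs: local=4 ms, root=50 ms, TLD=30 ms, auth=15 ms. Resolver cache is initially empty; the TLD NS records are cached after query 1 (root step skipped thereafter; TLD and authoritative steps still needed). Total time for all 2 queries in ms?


Lookup 1 (cold cache): local + root + TLD + auth = 4 + 50 + 30 + 15 = 99 ms
Lookups 2..2 (TLD NS cached -> skip root; new domain -> still ask TLD and auth): local + TLD + auth = 4 + 30 + 15 = 49 ms each
Remaining 1 lookups: 1 * 49 = 49 ms
Total = 99 + 49 = 148 ms

148


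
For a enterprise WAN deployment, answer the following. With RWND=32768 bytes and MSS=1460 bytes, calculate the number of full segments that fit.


Given: RWND = 32768 bytes, MSS = 1460 bytes
Full segments = floor(RWND / MSS)
Full segments = floor(32768 / 1460)
Full segments = floor(22.4438) = 22

22


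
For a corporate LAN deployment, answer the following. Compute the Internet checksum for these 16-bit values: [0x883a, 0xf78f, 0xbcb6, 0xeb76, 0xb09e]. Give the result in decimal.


Given words: [0x883a, 0xf78f, 0xbcb6, 0xeb76, 0xb09e]
Step 1: Sum all words
Raw sum = 34874 + 63375 + 48310 + 60278 + 45214 = 252051
Step 2: Fold carry: (55443 + 3) = 55446
One's complement = ~55446 & 0xFFFF = 10089

10089


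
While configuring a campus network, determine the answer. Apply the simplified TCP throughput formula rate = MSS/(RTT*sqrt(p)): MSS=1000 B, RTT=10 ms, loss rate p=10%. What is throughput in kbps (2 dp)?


Given: MSS = 1000 bytes, RTT = 10 ms, loss = 10%
RTT in seconds = 10 / 1000 = 0.01
Loss rate = 10% = 0.1
sqrt(loss) = sqrt(0.1) = 0.316227766017
Throughput (bytes/s) = 1000 / (0.01 * 0.316227766017) = 316227.7660
Throughput (kbps) = 316227.7660 * 8 / 1000 = 2529.822128 -> 2529.82 kbps (2 dp)

2529.82


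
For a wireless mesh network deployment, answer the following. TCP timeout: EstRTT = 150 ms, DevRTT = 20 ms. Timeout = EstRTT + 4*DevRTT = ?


Given: EstRTT = 150 ms, DevRTT = 20 ms
Timeout = EstRTT + 4 * DevRTT
4 * DevRTT = 4 * 20 = 80
Timeout = 150 + 80 = 230 ms

230


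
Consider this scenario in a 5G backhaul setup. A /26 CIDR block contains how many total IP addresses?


Given: CIDR prefix /26
Host bits = 32 - 26 = 6
Total addresses = 2^6 = 64

64


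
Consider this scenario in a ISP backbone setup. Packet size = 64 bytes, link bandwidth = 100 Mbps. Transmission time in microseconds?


Given: packet = 64 bytes, bandwidth = 100 Mbps
Packet in bits = 64 * 8 = 512 bits
Bandwidth = 100 * 10^6 = 100000000 bps
Time = 512 / 100000000 seconds
Time in us = 512 * 10^6 / 100000000 = 5.12

5.12


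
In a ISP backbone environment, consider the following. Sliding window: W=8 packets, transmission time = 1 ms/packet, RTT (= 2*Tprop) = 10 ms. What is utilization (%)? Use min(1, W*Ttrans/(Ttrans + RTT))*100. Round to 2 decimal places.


Given: W = 8, Ttrans = 1 ms, RTT = 10 ms (= 2 * Tprop, Tprop = 5 ms)
Cycle time = Ttrans + RTT = 1 + 10 = 11 ms (first packet sent until its ACK returns)
W * Ttrans = 8 * 1 = 8 ms of sending per cycle
W * Ttrans / (Ttrans + RTT) = 8 / 11 = 0.727273
U = min(1, 0.727273) = 0.727273
U% = 72.73%

72.73


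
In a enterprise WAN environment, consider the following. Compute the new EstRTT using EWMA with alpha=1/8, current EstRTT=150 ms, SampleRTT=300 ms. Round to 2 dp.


Given: EstRTT = 150 ms, SampleRTT = 300 ms, alpha = 1/8
New EstRTT = (1 - alpha) * EstRTT + alpha * SampleRTT
(7/8) * 150 = 131.25
(1/8) * 300 = 37.5
New EstRTT = 131.25 + 37.5 = 168.75 ms -> 168.75 ms (2 dp)

168.75


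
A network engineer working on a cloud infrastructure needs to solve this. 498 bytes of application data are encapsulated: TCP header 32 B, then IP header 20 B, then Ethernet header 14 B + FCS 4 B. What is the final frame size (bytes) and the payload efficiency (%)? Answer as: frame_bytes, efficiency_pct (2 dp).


TCP segment = 498 + 32 = 530 B
IP packet = 530 + 20 = 550 B
Ethernet frame = 550 + 14 + 4 = 568 B
Efficiency = app / frame = 498 / 568 = 0.876761 = 87.6761% -> 87.68% (2 dp)

568, 87.68


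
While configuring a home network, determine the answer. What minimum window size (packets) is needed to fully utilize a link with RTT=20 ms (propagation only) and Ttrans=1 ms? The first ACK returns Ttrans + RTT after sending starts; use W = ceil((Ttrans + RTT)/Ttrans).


Given: Ttrans = 1 ms, RTT = 20 ms (= 2 * Tprop, Tprop = 10 ms)
Time until first ACK returns = Ttrans + RTT = 1 + 20 = 21 ms
Need W * Ttrans >= Ttrans + RTT  ->  W >= (Ttrans + RTT) / Ttrans
(Ttrans + RTT) / Ttrans = 21 / 1 = 21
W_min = ceil(21) = 21

21


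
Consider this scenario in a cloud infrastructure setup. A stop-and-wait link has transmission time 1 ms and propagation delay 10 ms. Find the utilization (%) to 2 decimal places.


Given: Ttrans = 1 ms, Tprop = 10 ms
RTT = 2 * Tprop = 2 * 10 = 20 ms
U = Ttrans / (Ttrans + RTT)
U = 1 / (1 + 20)
U = 1 / 21 = 0.047619
U% = 4.76%

4.76


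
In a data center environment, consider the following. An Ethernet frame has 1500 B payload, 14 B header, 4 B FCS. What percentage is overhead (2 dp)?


Given: payload = 1500 B, header = 14 B, trailer = 4 B
Overhead bytes = header + trailer = 14 + 4 = 18
Total frame = payload + overhead = 1500 + 18 = 1518
Overhead % = 18 / 1518 * 100 = 1.1858% -> 1.19% (2 dp)

1.19


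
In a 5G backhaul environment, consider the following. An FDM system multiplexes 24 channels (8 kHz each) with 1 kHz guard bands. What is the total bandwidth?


Given: 24 channels, 8 kHz each, guard = 1 kHz
Channel bandwidth = 24 * 8 = 192 kHz
Guard bands = 23 gaps * 1 kHz = 23 kHz
Total = 192 + 23 = 215 kHz

215


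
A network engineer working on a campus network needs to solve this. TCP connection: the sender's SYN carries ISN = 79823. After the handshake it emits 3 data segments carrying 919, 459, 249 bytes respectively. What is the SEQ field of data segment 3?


The SYN occupies sequence number ISN = 79823, so the first data byte is ISN + 1 = 79824.
SEQ of data segment i = (ISN + 1) + sum of payload sizes of segments 1..i-1.
Segment 1: SEQ = 79824, payload = 919 bytes
Segment 2: SEQ = 80743, payload = 459 bytes
Segment 3: SEQ = 81202, payload = 249 bytes
SEQ of segment 3 = 79824 + 919 + 459 = 81202

81202


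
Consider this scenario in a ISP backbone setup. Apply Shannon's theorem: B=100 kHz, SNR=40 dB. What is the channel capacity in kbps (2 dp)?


Given: B = 100 kHz, SNR = 40 dB
SNR linear = 10^(40/10) = 10000
1 + SNR = 10001
log2(10001) = 13.2878566418
C = 100 * 1000 * 13.2878566418 = 1328785.6642 bps
C = 1328.785664 kbps -> 1328.79 kbps (2 dp)

1328.79


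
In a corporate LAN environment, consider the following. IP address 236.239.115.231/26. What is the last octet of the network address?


Given: IP = 236.239.115.231, prefix = /26
Subnet mask = 255.255.255.192
Last octet of IP: 231
Last octet of mask: 192
Network last octet = 231 AND 192 = 192

192


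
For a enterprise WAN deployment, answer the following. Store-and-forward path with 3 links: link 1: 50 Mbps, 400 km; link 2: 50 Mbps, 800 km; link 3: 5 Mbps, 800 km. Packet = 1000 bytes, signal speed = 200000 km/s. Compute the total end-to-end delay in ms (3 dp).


Packet = 1000 bytes = 8000 bits. Store-and-forward: sum (t_trans + t_prop) per link.
Link 1: t_trans = 8000/(50*10^6) s = 0.1600 ms; t_prop = 400/200000 s = 2.0000 ms; subtotal = 2.1600 ms
Link 2: t_trans = 8000/(50*10^6) s = 0.1600 ms; t_prop = 800/200000 s = 4.0000 ms; subtotal = 4.1600 ms
Link 3: t_trans = 8000/(5*10^6) s = 1.6000 ms; t_prop = 800/200000 s = 4.0000 ms; subtotal = 5.6000 ms
End-to-end = 2.1600 + 4.1600 + 5.6000 = 11.9200 ms -> 11.920 ms (3 dp)

11.920


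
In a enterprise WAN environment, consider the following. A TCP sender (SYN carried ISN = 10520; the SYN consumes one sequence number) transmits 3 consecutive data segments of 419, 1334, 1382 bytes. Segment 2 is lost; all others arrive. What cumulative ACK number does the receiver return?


SYN uses sequence number 10520; first data byte = ISN + 1 = 10521.
Segment 1: SEQ = 10521, len = 419 B, covers [10521, 10939]
Segment 2: SEQ = 10940, len = 1334 B, covers [10940, 12273] [LOST]
Segment 3: SEQ = 12274, len = 1382 B, covers [12274, 13655]
In-order data received: bytes [10521, 10939] (segments 1..1).
Segment 2 missing -> gap begins at byte 10940; later segments buffered out of order.
Cumulative ACK = next expected in-order byte = 10521 + 419 = 10940

10940


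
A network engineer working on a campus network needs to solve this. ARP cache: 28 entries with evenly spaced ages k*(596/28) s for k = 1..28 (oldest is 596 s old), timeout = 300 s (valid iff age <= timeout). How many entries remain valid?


Ages are k * 596/28 s for k = 1..28 (spacing = 21.2857 s).
Entry k is valid iff k * 596/28 <= 300 iff k <= 28 * 300 / 596 = 14.0940
n_valid = floor(14.0940) = 14
(n_stale = 28 - 14 = 14)

14


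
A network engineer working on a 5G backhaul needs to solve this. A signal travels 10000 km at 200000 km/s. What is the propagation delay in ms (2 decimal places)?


Given: distance = 10000 km, speed = 200000 km/s
Delay = distance / speed = 10000 / 200000 seconds
Delay in ms = 10000 * 1000 / 200000
Delay = 50.0000 ms
Rounded to 2 dp = 50.00 ms

50.00


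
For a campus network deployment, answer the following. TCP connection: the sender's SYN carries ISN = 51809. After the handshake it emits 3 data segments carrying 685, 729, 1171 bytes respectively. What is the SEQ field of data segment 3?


The SYN occupies sequence number ISN = 51809, so the first data byte is ISN + 1 = 51810.
SEQ of data segment i = (ISN + 1) + sum of payload sizes of segments 1..i-1.
Segment 1: SEQ = 51810, payload = 685 bytes
Segment 2: SEQ = 52495, payload = 729 bytes
Segment 3: SEQ = 53224, payload = 1171 bytes
SEQ of segment 3 = 51810 + 685 + 729 = 53224

53224


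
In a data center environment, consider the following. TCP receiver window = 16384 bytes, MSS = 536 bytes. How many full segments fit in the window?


Given: RWND = 16384 bytes, MSS = 536 bytes
Full segments = floor(RWND / MSS)
Full segments = floor(16384 / 536)
Full segments = floor(30.5672) = 30

30


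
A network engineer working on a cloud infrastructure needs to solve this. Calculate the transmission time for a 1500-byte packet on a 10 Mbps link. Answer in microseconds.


Given: packet = 1500 bytes, bandwidth = 10 Mbps
Packet in bits = 1500 * 8 = 12000 bits
Bandwidth = 10 * 10^6 = 10000000 bps
Time = 12000 / 10000000 seconds
Time in us = 12000 * 10^6 / 10000000 = 1200

1200


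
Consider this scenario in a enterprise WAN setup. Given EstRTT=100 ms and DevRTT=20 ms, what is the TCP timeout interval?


Given: EstRTT = 100 ms, DevRTT = 20 ms
Timeout = EstRTT + 4 * DevRTT
4 * DevRTT = 4 * 20 = 80
Timeout = 100 + 80 = 180 ms

180


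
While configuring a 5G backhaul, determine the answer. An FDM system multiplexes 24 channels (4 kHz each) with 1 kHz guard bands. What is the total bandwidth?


Given: 24 channels, 4 kHz each, guard = 1 kHz
Channel bandwidth = 24 * 4 = 96 kHz
Guard bands = 23 gaps * 1 kHz = 23 kHz
Total = 96 + 23 = 119 kHz

119


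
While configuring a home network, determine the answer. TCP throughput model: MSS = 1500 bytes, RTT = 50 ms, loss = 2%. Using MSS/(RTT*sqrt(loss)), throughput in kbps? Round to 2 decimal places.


Given: MSS = 1500 bytes, RTT = 50 ms, loss = 2%
RTT in seconds = 50 / 1000 = 0.05
Loss rate = 2% = 0.02
sqrt(loss) = sqrt(0.02) = 0.141421356237
Throughput (bytes/s) = 1500 / (0.05 * 0.141421356237) = 212132.0344
Throughput (kbps) = 212132.0344 * 8 / 1000 = 1697.056275 -> 1697.06 kbps (2 dp)

1697.06


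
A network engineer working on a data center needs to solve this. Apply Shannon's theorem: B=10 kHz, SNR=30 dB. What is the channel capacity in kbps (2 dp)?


Given: B = 10 kHz, SNR = 30 dB
SNR linear = 10^(30/10) = 1000
1 + SNR = 1001
log2(1001) = 9.9672262588
C = 10 * 1000 * 9.9672262588 = 99672.2626 bps
C = 99.672263 kbps -> 99.67 kbps (2 dp)

99.67


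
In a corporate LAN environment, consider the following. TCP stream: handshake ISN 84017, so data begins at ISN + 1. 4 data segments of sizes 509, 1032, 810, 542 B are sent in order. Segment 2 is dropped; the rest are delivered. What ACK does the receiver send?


SYN uses sequence number 84017; first data byte = ISN + 1 = 84018.
Segment 1: SEQ = 84018, len = 509 B, covers [84018, 84526]
Segment 2: SEQ = 84527, len = 1032 B, covers [84527, 85558] [LOST]
Segment 3: SEQ = 85559, len = 810 B, covers [85559, 86368]
Segment 4: SEQ = 86369, len = 542 B, covers [86369, 86910]
In-order data received: bytes [84018, 84526] (segments 1..1).
Segment 2 missing -> gap begins at byte 84527; later segments buffered out of order.
Cumulative ACK = next expected in-order byte = 84018 + 509 = 84527

84527


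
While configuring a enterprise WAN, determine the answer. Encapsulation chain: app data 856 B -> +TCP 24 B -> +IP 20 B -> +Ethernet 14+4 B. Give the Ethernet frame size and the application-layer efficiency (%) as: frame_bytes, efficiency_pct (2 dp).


TCP segment = 856 + 24 = 880 B
IP packet = 880 + 20 = 900 B
Ethernet frame = 900 + 14 + 4 = 918 B
Efficiency = app / frame = 856 / 918 = 0.932462 = 93.2462% -> 93.25% (2 dp)

918, 93.25


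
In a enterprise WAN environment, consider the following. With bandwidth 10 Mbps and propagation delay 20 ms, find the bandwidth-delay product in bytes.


Given: bandwidth = 10 Mbps, delay = 20 ms
BDP in bits = 10 * 10^6 * 20 / 1000
BDP in bits = 200000
BDP in bytes = 200000 / 8 = 25000

25000


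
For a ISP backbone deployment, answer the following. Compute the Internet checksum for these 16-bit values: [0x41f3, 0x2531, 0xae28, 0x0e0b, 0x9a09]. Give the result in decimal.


Given words: [0x41f3, 0x2531, 0xae28, 0x0e0b, 0x9a09]
Step 1: Sum all words
Raw sum = 16883 + 9521 + 44584 + 3595 + 39433 = 114016
Step 2: Fold carry: (48480 + 1) = 48481
One's complement = ~48481 & 0xFFFF = 17054

17054


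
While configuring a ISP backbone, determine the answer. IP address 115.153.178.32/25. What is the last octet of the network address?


Given: IP = 115.153.178.32, prefix = /25
Subnet mask = 255.255.255.128
Last octet of IP: 32
Last octet of mask: 128
Network last octet = 32 AND 128 = 0

0


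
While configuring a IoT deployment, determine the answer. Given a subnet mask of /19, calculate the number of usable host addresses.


Given: subnet mask /19
Host bits = 32 - 19 = 13
Total addresses = 2^13 = 8192
Usable hosts = 8192 - 2 (network + broadcast) = 8190

8190


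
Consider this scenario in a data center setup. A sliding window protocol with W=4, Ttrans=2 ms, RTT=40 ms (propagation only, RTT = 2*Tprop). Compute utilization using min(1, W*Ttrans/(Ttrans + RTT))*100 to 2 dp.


Given: W = 4, Ttrans = 2 ms, RTT = 40 ms (= 2 * Tprop, Tprop = 20 ms)
Cycle time = Ttrans + RTT = 2 + 40 = 42 ms (first packet sent until its ACK returns)
W * Ttrans = 4 * 2 = 8 ms of sending per cycle
W * Ttrans / (Ttrans + RTT) = 8 / 42 = 0.190476
U = min(1, 0.190476) = 0.190476
U% = 19.05%

19.05


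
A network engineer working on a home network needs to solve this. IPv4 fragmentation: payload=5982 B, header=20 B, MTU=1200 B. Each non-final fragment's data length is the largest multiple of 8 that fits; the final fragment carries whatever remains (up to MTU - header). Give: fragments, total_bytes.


Max data per non-final fragment = floor((MTU - header)/8)*8 = floor((1200 - 20)/8)*8 = floor(1180/8)*8 = 1176 B
Final fragment needs no 8-byte alignment: it can carry up to MTU - header = 1180 B
Non-final fragments needed = ceil((payload - 1180) / 1176) = ceil(4802/1176) = ceil(4.0833) = 5
Number of fragments = 5 + 1 = 6
Fragment sizes (data): 5 * 1176 B + 102 B (last, 102 <= 1180 OK)
Total bytes sent = payload + n_frags * header = 5982 + 6*20 = 5982 + 120 = 6102 B

6, 6102


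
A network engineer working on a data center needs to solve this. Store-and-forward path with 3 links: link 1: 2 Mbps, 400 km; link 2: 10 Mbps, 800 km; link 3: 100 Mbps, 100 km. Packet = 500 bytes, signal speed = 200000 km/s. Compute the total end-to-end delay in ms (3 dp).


Packet = 500 bytes = 4000 bits. Store-and-forward: sum (t_trans + t_prop) per link.
Link 1: t_trans = 4000/(2*10^6) s = 2.0000 ms; t_prop = 400/200000 s = 2.0000 ms; subtotal = 4.0000 ms
Link 2: t_trans = 4000/(10*10^6) s = 0.4000 ms; t_prop = 800/200000 s = 4.0000 ms; subtotal = 4.4000 ms
Link 3: t_trans = 4000/(100*10^6) s = 0.0400 ms; t_prop = 100/200000 s = 0.5000 ms; subtotal = 0.5400 ms
End-to-end = 4.0000 + 4.4000 + 0.5400 = 8.9400 ms -> 8.940 ms (3 dp)

8.940


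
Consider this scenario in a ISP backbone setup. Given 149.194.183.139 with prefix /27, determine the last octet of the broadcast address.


Given: IP = 149.194.183.139, prefix = /27
Host bits = 32 - 27 = 5
Network last octet = 139 AND mask = 128
Host part size = 2^5 - 1 = 31
Broadcast last octet = 128 OR 31 = 159

159


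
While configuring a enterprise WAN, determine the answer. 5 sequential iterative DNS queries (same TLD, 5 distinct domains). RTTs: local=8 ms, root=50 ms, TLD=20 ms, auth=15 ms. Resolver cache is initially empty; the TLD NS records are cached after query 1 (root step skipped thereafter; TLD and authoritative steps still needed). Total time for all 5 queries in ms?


Lookup 1 (cold cache): local + root + TLD + auth = 8 + 50 + 20 + 15 = 93 ms
Lookups 2..5 (TLD NS cached -> skip root; new domain -> still ask TLD and auth): local + TLD + auth = 8 + 20 + 15 = 43 ms each
Remaining 4 lookups: 4 * 43 = 172 ms
Total = 93 + 172 = 265 ms

265


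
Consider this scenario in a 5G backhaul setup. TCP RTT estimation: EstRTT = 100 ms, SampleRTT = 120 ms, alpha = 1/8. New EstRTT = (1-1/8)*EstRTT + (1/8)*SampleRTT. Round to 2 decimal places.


Given: EstRTT = 100 ms, SampleRTT = 120 ms, alpha = 1/8
New EstRTT = (1 - alpha) * EstRTT + alpha * SampleRTT
(7/8) * 100 = 87.5
(1/8) * 120 = 15
New EstRTT = 87.5 + 15 = 102.5 ms -> 102.50 ms (2 dp)

102.50


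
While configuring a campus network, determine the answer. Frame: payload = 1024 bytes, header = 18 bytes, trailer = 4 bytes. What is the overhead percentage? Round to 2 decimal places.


Given: payload = 1024 B, header = 18 B, trailer = 4 B
Overhead bytes = header + trailer = 18 + 4 = 22
Total frame = payload + overhead = 1024 + 22 = 1046
Overhead % = 22 / 1046 * 100 = 2.1033% -> 2.10% (2 dp)

2.10


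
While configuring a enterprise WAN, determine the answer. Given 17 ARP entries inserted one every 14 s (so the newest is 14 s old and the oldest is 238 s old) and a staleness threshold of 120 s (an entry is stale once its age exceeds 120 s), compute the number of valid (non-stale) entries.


Ages are k * 238/17 s for k = 1..17 (spacing = 14.0000 s).
Entry k is valid iff k * 238/17 <= 120 iff k <= 17 * 120 / 238 = 8.5714
n_valid = floor(8.5714) = 8
(n_stale = 17 - 8 = 9)

8


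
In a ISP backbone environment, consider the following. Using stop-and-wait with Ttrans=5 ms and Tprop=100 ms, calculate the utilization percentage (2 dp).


Given: Ttrans = 5 ms, Tprop = 100 ms
RTT = 2 * Tprop = 2 * 100 = 200 ms
U = Ttrans / (Ttrans + RTT)
U = 5 / (5 + 200)
U = 5 / 205 = 0.02439
U% = 2.44%

2.44


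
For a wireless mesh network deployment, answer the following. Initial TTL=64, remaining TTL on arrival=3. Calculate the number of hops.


Given: initial TTL = 64, received TTL = 3
Hops = initial TTL - received TTL
Hops = 64 - 3 = 61

61


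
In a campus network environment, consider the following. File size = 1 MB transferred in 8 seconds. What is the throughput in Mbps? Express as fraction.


Given: file = 1 MB, time = 8 s
File in Mb = 1 * 8 = 8 Mb
Throughput = 8 / 8 Mbps
Throughput = 1 Mbps

1


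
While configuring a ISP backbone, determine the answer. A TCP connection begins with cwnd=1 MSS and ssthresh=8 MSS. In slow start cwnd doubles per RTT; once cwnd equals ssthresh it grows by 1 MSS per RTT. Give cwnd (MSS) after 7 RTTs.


RTT 0: cwnd = 1 MSS (initial)
RTT 1: cwnd = 2 MSS (slow start, doubled)
RTT 2: cwnd = 4 MSS (slow start, doubled)
RTT 3: cwnd = 8 MSS (slow start, doubled)
RTT 4: cwnd = 9 MSS (congestion avoidance, +1)
RTT 5: cwnd = 10 MSS (congestion avoidance, +1)
RTT 6: cwnd = 11 MSS (congestion avoidance, +1)
RTT 7: cwnd = 12 MSS (congestion avoidance, +1)

12


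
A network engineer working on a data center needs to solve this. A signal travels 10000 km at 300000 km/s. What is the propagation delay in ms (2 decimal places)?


Given: distance = 10000 km, speed = 300000 km/s
Delay = distance / speed = 10000 / 300000 seconds
Delay in ms = 10000 * 1000 / 300000
Delay = 33.3333 ms
Rounded to 2 dp = 33.33 ms

33.33


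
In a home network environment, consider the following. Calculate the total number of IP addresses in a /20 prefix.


Given: CIDR prefix /20
Host bits = 32 - 20 = 12
Total addresses = 2^12 = 4096

4096


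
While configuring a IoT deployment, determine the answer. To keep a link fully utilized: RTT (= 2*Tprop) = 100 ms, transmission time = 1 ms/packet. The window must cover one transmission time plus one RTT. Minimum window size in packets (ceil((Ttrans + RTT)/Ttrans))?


Given: Ttrans = 1 ms, RTT = 100 ms (= 2 * Tprop, Tprop = 50 ms)
Time until first ACK returns = Ttrans + RTT = 1 + 100 = 101 ms
Need W * Ttrans >= Ttrans + RTT  ->  W >= (Ttrans + RTT) / Ttrans
(Ttrans + RTT) / Ttrans = 101 / 1 = 101
W_min = ceil(101) = 101

101


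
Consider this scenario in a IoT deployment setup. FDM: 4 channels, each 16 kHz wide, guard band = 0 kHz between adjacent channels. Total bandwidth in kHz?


Given: 4 channels, 16 kHz each, guard = 0 kHz
Channel bandwidth = 4 * 16 = 64 kHz
Guard bands = 3 gaps * 0 kHz = 0 kHz
Total = 64 + 0 = 64 kHz

64


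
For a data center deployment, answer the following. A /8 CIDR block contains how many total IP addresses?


Given: CIDR prefix /8
Host bits = 32 - 8 = 24
Total addresses = 2^24 = 16777216

16777216


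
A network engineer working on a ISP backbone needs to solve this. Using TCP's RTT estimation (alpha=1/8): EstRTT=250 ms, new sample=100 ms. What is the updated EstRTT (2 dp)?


Given: EstRTT = 250 ms, SampleRTT = 100 ms, alpha = 1/8
New EstRTT = (1 - alpha) * EstRTT + alpha * SampleRTT
(7/8) * 250 = 218.75
(1/8) * 100 = 12.5
New EstRTT = 218.75 + 12.5 = 231.25 ms -> 231.25 ms (2 dp)

231.25


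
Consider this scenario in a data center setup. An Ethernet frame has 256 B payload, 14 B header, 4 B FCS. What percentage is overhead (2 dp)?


Given: payload = 256 B, header = 14 B, trailer = 4 B
Overhead bytes = header + trailer = 14 + 4 = 18
Total frame = payload + overhead = 256 + 18 = 274
Overhead % = 18 / 274 * 100 = 6.5693% -> 6.57% (2 dp)

6.57


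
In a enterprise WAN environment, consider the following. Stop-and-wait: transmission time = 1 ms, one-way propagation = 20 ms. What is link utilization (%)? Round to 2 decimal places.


Given: Ttrans = 1 ms, Tprop = 20 ms
RTT = 2 * Tprop = 2 * 20 = 40 ms
U = Ttrans / (Ttrans + RTT)
U = 1 / (1 + 40)
U = 1 / 41 = 0.02439
U% = 2.44%

2.44


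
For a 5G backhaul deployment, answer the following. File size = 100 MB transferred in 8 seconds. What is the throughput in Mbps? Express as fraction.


Given: file = 100 MB, time = 8 s
File in Mb = 100 * 8 = 800 Mb
Throughput = 800 / 8 Mbps
Throughput = 100 Mbps

100


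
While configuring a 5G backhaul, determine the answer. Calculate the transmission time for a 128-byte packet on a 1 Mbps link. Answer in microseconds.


Given: packet = 128 bytes, bandwidth = 1 Mbps
Packet in bits = 128 * 8 = 1024 bits
Bandwidth = 1 * 10^6 = 1000000 bps
Time = 1024 / 1000000 seconds
Time in us = 1024 * 10^6 / 1000000 = 1024

1024


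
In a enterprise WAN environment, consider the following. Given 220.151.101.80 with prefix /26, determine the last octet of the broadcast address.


Given: IP = 220.151.101.80, prefix = /26
Host bits = 32 - 26 = 6
Network last octet = 80 AND mask = 64
Host part size = 2^6 - 1 = 63
Broadcast last octet = 64 OR 63 = 127

127


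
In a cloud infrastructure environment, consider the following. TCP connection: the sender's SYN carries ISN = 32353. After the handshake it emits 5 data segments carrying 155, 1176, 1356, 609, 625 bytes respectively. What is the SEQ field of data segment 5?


The SYN occupies sequence number ISN = 32353, so the first data byte is ISN + 1 = 32354.
SEQ of data segment i = (ISN + 1) + sum of payload sizes of segments 1..i-1.
Segment 1: SEQ = 32354, payload = 155 bytes
Segment 2: SEQ = 32509, payload = 1176 bytes
Segment 3: SEQ = 33685, payload = 1356 bytes
Segment 4: SEQ = 35041, payload = 609 bytes
Segment 5: SEQ = 35650, payload = 625 bytes
SEQ of segment 5 = 32354 + 155 + 1176 + 1356 + 609 = 35650

35650


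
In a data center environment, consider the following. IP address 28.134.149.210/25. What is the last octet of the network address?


Given: IP = 28.134.149.210, prefix = /25
Subnet mask = 255.255.255.128
Last octet of IP: 210
Last octet of mask: 128
Network last octet = 210 AND 128 = 128

128


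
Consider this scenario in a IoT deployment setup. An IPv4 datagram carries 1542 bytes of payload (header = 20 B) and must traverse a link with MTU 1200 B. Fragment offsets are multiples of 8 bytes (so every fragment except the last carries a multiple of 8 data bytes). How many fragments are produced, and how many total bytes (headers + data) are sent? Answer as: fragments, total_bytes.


Max data per non-final fragment = floor((MTU - header)/8)*8 = floor((1200 - 20)/8)*8 = floor(1180/8)*8 = 1176 B
Final fragment needs no 8-byte alignment: it can carry up to MTU - header = 1180 B
Non-final fragments needed = ceil((payload - 1180) / 1176) = ceil(362/1176) = ceil(0.3078) = 1
Number of fragments = 1 + 1 = 2
Fragment sizes (data): 1 * 1176 B + 366 B (last, 366 <= 1180 OK)
Total bytes sent = payload + n_frags * header = 1542 + 2*20 = 1542 + 40 = 1582 B

2, 1582


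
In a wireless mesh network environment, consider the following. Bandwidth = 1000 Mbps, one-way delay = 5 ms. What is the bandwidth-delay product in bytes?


Given: bandwidth = 1000 Mbps, delay = 5 ms
BDP in bits = 1000 * 10^6 * 5 / 1000
BDP in bits = 5000000
BDP in bytes = 5000000 / 8 = 625000

625000


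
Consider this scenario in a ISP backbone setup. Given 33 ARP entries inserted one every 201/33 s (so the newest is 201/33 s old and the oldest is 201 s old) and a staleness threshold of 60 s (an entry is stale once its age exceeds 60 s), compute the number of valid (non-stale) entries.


Ages are k * 201/33 s for k = 1..33 (spacing = 6.0909 s).
Entry k is valid iff k * 201/33 <= 60 iff k <= 33 * 60 / 201 = 9.8507
n_valid = floor(9.8507) = 9
(n_stale = 33 - 9 = 24)

9


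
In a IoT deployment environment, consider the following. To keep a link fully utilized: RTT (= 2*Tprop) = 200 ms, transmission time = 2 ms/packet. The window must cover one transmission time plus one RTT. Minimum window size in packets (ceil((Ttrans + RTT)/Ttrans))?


Given: Ttrans = 2 ms, RTT = 200 ms (= 2 * Tprop, Tprop = 100 ms)
Time until first ACK returns = Ttrans + RTT = 2 + 200 = 202 ms
Need W * Ttrans >= Ttrans + RTT  ->  W >= (Ttrans + RTT) / Ttrans
(Ttrans + RTT) / Ttrans = 202 / 2 = 101
W_min = ceil(101) = 101

101


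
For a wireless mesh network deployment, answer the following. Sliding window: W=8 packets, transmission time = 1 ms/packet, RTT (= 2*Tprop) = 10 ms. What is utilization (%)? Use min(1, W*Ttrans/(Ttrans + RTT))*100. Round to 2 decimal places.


Given: W = 8, Ttrans = 1 ms, RTT = 10 ms (= 2 * Tprop, Tprop = 5 ms)
Cycle time = Ttrans + RTT = 1 + 10 = 11 ms (first packet sent until its ACK returns)
W * Ttrans = 8 * 1 = 8 ms of sending per cycle
W * Ttrans / (Ttrans + RTT) = 8 / 11 = 0.727273
U = min(1, 0.727273) = 0.727273
U% = 72.73%

72.73


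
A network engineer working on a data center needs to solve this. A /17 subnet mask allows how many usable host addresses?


Given: subnet mask /17
Host bits = 32 - 17 = 15
Total addresses = 2^15 = 32768
Usable hosts = 32768 - 2 (network + broadcast) = 32766

32766


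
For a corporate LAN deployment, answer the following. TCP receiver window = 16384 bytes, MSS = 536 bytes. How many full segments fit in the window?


Given: RWND = 16384 bytes, MSS = 536 bytes
Full segments = floor(RWND / MSS)
Full segments = floor(16384 / 536)
Full segments = floor(30.5672) = 30

30


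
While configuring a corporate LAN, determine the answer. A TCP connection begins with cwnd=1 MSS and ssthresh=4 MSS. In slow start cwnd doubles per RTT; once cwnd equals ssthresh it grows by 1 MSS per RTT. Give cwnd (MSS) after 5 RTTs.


RTT 0: cwnd = 1 MSS (initial)
RTT 1: cwnd = 2 MSS (slow start, doubled)
RTT 2: cwnd = 4 MSS (slow start, doubled)
RTT 3: cwnd = 5 MSS (congestion avoidance, +1)
RTT 4: cwnd = 6 MSS (congestion avoidance, +1)
RTT 5: cwnd = 7 MSS (congestion avoidance, +1)

7


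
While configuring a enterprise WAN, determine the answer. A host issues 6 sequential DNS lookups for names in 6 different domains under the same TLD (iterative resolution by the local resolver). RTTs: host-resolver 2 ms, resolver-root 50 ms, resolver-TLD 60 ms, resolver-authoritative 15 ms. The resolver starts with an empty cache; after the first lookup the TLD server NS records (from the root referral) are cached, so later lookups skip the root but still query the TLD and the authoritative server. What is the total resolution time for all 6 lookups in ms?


Lookup 1 (cold cache): local + root + TLD + auth = 2 + 50 + 60 + 15 = 127 ms
Lookups 2..6 (TLD NS cached -> skip root; new domain -> still ask TLD and auth): local + TLD + auth = 2 + 60 + 15 = 77 ms each
Remaining 5 lookups: 5 * 77 = 385 ms
Total = 127 + 385 = 512 ms

512


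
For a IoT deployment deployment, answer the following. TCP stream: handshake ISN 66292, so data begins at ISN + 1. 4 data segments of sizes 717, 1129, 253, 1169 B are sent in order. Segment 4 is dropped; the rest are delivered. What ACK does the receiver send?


SYN uses sequence number 66292; first data byte = ISN + 1 = 66293.
Segment 1: SEQ = 66293, len = 717 B, covers [66293, 67009]
Segment 2: SEQ = 67010, len = 1129 B, covers [67010, 68138]
Segment 3: SEQ = 68139, len = 253 B, covers [68139, 68391]
Segment 4: SEQ = 68392, len = 1169 B, covers [68392, 69560] [LOST]
In-order data received: bytes [66293, 68391] (segments 1..3).
Segment 4 missing -> gap begins at byte 68392.
Cumulative ACK = next expected in-order byte = 66293 + 717 + 1129 + 253 = 68392

68392


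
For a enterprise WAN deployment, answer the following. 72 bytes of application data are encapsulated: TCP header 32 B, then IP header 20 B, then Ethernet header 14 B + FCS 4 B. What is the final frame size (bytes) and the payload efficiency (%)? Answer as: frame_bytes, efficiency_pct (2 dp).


TCP segment = 72 + 32 = 104 B
IP packet = 104 + 20 = 124 B
Ethernet frame = 124 + 14 + 4 = 142 B
Efficiency = app / frame = 72 / 142 = 0.507042 = 50.7042% -> 50.70% (2 dp)

142, 50.70


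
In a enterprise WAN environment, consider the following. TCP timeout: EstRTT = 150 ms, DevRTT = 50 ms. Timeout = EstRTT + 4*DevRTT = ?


Given: EstRTT = 150 ms, DevRTT = 50 ms
Timeout = EstRTT + 4 * DevRTT
4 * DevRTT = 4 * 50 = 200
Timeout = 150 + 200 = 350 ms

350


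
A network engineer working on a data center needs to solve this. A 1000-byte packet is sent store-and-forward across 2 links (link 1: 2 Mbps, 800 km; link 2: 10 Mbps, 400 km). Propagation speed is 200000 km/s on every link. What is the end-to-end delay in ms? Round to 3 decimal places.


Packet = 1000 bytes = 8000 bits. Store-and-forward: sum (t_trans + t_prop) per link.
Link 1: t_trans = 8000/(2*10^6) s = 4.0000 ms; t_prop = 800/200000 s = 4.0000 ms; subtotal = 8.0000 ms
Link 2: t_trans = 8000/(10*10^6) s = 0.8000 ms; t_prop = 400/200000 s = 2.0000 ms; subtotal = 2.8000 ms
End-to-end = 8.0000 + 2.8000 = 10.8000 ms -> 10.800 ms (3 dp)

10.800


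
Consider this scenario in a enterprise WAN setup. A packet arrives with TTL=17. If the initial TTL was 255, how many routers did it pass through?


Given: initial TTL = 255, received TTL = 17
Hops = initial TTL - received TTL
Hops = 255 - 17 = 238

238


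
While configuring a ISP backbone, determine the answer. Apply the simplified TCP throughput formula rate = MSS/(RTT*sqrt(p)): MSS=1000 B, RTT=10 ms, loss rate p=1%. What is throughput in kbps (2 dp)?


Given: MSS = 1000 bytes, RTT = 10 ms, loss = 1%
RTT in seconds = 10 / 1000 = 0.01
Loss rate = 1% = 0.01
sqrt(loss) = sqrt(0.01) = 0.1
Throughput (bytes/s) = 1000 / (0.01 * 0.1) = 1000000.0000
Throughput (kbps) = 1000000.0000 * 8 / 1000 = 8000.000000 -> 8000.00 kbps (2 dp)

8000.00


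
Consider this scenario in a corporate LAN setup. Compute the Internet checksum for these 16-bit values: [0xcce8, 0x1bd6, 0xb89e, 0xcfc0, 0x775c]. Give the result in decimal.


Given words: [0xcce8, 0x1bd6, 0xb89e, 0xcfc0, 0x775c]
Step 1: Sum all words
Raw sum = 52456 + 7126 + 47262 + 53184 + 30556 = 190584
Step 2: Fold carry: (59512 + 2) = 59514
One's complement = ~59514 & 0xFFFF = 6021

6021


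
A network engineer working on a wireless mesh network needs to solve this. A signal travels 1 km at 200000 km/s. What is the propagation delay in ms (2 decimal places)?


Given: distance = 1 km, speed = 200000 km/s
Delay = distance / speed = 1 / 200000 seconds
Delay in ms = 1 * 1000 / 200000
Delay = 0.0050 ms
Rounded to 2 dp = 0.01 ms

0.01


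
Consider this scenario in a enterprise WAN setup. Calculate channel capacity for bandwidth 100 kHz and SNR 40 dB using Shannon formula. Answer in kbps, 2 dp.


Given: B = 100 kHz, SNR = 40 dB
SNR linear = 10^(40/10) = 10000
1 + SNR = 10001
log2(10001) = 13.2878566418
C = 100 * 1000 * 13.2878566418 = 1328785.6642 bps
C = 1328.785664 kbps -> 1328.79 kbps (2 dp)

1328.79


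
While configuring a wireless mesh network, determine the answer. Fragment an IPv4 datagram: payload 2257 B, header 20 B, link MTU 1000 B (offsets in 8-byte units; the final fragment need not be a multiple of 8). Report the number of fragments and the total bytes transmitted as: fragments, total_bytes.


Max data per non-final fragment = floor((MTU - header)/8)*8 = floor((1000 - 20)/8)*8 = floor(980/8)*8 = 976 B
Final fragment needs no 8-byte alignment: it can carry up to MTU - header = 980 B
Non-final fragments needed = ceil((payload - 980) / 976) = ceil(1277/976) = ceil(1.3084) = 2
Number of fragments = 2 + 1 = 3
Fragment sizes (data): 2 * 976 B + 305 B (last, 305 <= 980 OK)
Total bytes sent = payload + n_frags * header = 2257 + 3*20 = 2257 + 60 = 2317 B

3, 2317


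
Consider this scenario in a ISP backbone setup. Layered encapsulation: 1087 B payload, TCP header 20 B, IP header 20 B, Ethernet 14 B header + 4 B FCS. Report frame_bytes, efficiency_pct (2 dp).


TCP segment = 1087 + 20 = 1107 B
IP packet = 1107 + 20 = 1127 B
Ethernet frame = 1127 + 14 + 4 = 1145 B
Efficiency = app / frame = 1087 / 1145 = 0.949345 = 94.9345% -> 94.93% (2 dp)

1145, 94.93


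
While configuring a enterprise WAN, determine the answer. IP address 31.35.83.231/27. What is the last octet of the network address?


Given: IP = 31.35.83.231, prefix = /27
Subnet mask = 255.255.255.224
Last octet of IP: 231
Last octet of mask: 224
Network last octet = 231 AND 224 = 224

224


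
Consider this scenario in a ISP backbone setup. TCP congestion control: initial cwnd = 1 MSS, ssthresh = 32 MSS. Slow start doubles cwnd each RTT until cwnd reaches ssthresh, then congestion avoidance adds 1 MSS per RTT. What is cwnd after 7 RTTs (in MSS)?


RTT 0: cwnd = 1 MSS (initial)
RTT 1: cwnd = 2 MSS (slow start, doubled)
RTT 2: cwnd = 4 MSS (slow start, doubled)
RTT 3: cwnd = 8 MSS (slow start, doubled)
RTT 4: cwnd = 16 MSS (slow start, doubled)
RTT 5: cwnd = 32 MSS (slow start, doubled)
RTT 6: cwnd = 33 MSS (congestion avoidance, +1)
RTT 7: cwnd = 34 MSS (congestion avoidance, +1)

34


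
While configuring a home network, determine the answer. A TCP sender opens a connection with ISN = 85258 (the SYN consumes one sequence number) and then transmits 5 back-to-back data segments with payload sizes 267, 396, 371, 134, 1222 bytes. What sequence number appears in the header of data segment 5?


The SYN occupies sequence number ISN = 85258, so the first data byte is ISN + 1 = 85259.
SEQ of data segment i = (ISN + 1) + sum of payload sizes of segments 1..i-1.
Segment 1: SEQ = 85259, payload = 267 bytes
Segment 2: SEQ = 85526, payload = 396 bytes
Segment 3: SEQ = 85922, payload = 371 bytes
Segment 4: SEQ = 86293, payload = 134 bytes
Segment 5: SEQ = 86427, payload = 1222 bytes
SEQ of segment 5 = 85259 + 267 + 396 + 371 + 134 = 86427

86427


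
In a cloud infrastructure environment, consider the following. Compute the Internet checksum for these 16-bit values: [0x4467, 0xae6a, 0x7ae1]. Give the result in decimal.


Given words: [0x4467, 0xae6a, 0x7ae1]
Step 1: Sum all words
Raw sum = 17511 + 44650 + 31457 = 93618
Step 2: Fold carry: (28082 + 1) = 28083
One's complement = ~28083 & 0xFFFF = 37452

37452


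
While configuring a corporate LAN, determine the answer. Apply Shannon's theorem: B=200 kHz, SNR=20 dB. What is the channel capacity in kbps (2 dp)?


Given: B = 200 kHz, SNR = 20 dB
SNR linear = 10^(20/10) = 100
1 + SNR = 101
log2(101) = 6.6582114828
C = 200 * 1000 * 6.6582114828 = 1331642.2966 bps
C = 1331.642297 kbps -> 1331.64 kbps (2 dp)

1331.64


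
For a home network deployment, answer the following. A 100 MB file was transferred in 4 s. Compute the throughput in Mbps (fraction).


Given: file = 100 MB, time = 4 s
File in Mb = 100 * 8 = 800 Mb
Throughput = 800 / 4 Mbps
Throughput = 200 Mbps

200


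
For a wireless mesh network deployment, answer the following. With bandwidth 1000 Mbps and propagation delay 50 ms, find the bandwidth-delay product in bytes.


Given: bandwidth = 1000 Mbps, delay = 50 ms
BDP in bits = 1000 * 10^6 * 50 / 1000
BDP in bits = 50000000
BDP in bytes = 50000000 / 8 = 6250000

6250000


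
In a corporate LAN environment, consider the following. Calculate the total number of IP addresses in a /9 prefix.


Given: CIDR prefix /9
Host bits = 32 - 9 = 23
Total addresses = 2^23 = 8388608

8388608


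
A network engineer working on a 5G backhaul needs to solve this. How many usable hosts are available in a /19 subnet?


Given: subnet mask /19
Host bits = 32 - 19 = 13
Total addresses = 2^13 = 8192
Usable hosts = 8192 - 2 (network + broadcast) = 8190

8190


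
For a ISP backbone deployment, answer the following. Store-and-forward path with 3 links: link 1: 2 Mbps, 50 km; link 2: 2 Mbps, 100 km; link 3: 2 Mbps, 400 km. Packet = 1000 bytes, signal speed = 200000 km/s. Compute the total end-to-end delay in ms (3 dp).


Packet = 1000 bytes = 8000 bits. Store-and-forward: sum (t_trans + t_prop) per link.
Link 1: t_trans = 8000/(2*10^6) s = 4.0000 ms; t_prop = 50/200000 s = 0.2500 ms; subtotal = 4.2500 ms
Link 2: t_trans = 8000/(2*10^6) s = 4.0000 ms; t_prop = 100/200000 s = 0.5000 ms; subtotal = 4.5000 ms
Link 3: t_trans = 8000/(2*10^6) s = 4.0000 ms; t_prop = 400/200000 s = 2.0000 ms; subtotal = 6.0000 ms
End-to-end = 4.2500 + 4.5000 + 6.0000 = 14.7500 ms -> 14.750 ms (3 dp)

14.750
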